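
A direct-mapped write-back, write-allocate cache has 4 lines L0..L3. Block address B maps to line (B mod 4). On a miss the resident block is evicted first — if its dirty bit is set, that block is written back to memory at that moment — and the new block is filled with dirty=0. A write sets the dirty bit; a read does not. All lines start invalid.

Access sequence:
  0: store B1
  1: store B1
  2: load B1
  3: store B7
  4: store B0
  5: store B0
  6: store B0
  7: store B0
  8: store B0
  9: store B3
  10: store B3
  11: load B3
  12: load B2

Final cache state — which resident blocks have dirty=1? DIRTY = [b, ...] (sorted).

DIRTY = [0, 1, 3]

  0 | W B1 → L1 miss [D]
  1 | W B1 → L1 hit [D]
  2 | R B1 → L1 hit [D]
  3 | W B7 → L3 miss [D]
  4 | W B0 → L0 miss [D]
  5 | W B0 → L0 hit [D]
  6 | W B0 → L0 hit [D]
  7 | W B0 → L0 hit [D]
  8 | W B0 → L0 hit [D]
  9 | W B3 → L3 miss wb→B7 [D]
  10 | W B3 → L3 hit [D]
  11 | R B3 → L3 hit [D]
  12 | R B2 → L2 miss [-]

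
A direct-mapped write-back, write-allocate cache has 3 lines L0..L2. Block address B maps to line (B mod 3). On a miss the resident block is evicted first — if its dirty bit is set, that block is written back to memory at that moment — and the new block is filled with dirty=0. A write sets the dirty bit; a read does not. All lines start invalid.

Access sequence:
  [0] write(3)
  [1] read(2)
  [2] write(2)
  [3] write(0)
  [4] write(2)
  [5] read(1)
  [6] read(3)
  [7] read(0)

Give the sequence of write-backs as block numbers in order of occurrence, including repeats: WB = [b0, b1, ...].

0: W B3 -> L0 miss  d=D]
1: R B2 -> L2 miss  d=-]
2: W B2 -> L2 hit  d=D]
3: W B0 -> L0 miss wb->B3  d=D]
4: W B2 -> L2 hit  d=D]
5: R B1 -> L1 miss  d=-]
6: R B3 -> L0 miss wb->B0  d=-]
7: R B0 -> L0 miss  d=-]

WB = [3, 0]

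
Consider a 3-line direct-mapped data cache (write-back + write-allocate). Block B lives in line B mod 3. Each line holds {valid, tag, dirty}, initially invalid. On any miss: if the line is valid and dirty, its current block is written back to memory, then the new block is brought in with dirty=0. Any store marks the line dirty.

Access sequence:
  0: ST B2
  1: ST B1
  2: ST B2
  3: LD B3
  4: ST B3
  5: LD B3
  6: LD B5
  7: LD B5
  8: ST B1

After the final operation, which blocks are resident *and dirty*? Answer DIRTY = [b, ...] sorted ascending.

0: W B2 → L2 miss [D]
1: W B1 → L1 miss [D]
2: W B2 → L2 hit [D]
3: R B3 → L0 miss [-]
4: W B3 → L0 hit [D]
5: R B3 → L0 hit [D]
6: R B5 → L2 miss wb→B2 [-]
7: R B5 → L2 hit [-]
8: W B1 → L1 hit [D]

DIRTY = [1, 3]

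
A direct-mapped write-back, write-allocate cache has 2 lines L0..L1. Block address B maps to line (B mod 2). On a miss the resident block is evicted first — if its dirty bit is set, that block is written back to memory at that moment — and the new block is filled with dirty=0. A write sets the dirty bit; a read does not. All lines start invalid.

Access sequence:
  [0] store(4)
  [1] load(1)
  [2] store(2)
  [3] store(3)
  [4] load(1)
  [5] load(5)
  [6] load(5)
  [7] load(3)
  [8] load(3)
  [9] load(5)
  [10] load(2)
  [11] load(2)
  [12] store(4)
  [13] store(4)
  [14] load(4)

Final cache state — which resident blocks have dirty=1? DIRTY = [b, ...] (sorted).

0: W B4 -> L0 miss  d=D]
1: R B1 -> L1 miss  d=-]
2: W B2 -> L0 miss wb->B4  d=D]
3: W B3 -> L1 miss  d=D]
4: R B1 -> L1 miss wb->B3  d=-]
5: R B5 -> L1 miss  d=-]
6: R B5 -> L1 hit  d=-]
7: R B3 -> L1 miss  d=-]
8: R B3 -> L1 hit  d=-]
9: R B5 -> L1 miss  d=-]
10: R B2 -> L0 hit  d=D]
11: R B2 -> L0 hit  d=D]
12: W B4 -> L0 miss wb->B2  d=D]
13: W B4 -> L0 hit  d=D]
14: R B4 -> L0 hit  d=D]

DIRTY = [4]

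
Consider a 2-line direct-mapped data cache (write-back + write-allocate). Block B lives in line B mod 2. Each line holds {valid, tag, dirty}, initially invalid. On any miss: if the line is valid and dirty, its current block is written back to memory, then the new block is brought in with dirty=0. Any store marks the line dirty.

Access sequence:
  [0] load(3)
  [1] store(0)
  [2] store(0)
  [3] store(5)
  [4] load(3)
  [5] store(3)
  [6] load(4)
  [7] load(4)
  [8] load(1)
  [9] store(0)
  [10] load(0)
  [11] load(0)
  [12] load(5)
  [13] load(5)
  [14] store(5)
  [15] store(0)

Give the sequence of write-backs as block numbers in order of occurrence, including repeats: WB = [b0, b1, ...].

WB = [5, 0, 3]

  0 | R B3 → L1 miss [-]
  1 | W B0 → L0 miss [D]
  2 | W B0 → L0 hit [D]
  3 | W B5 → L1 miss [D]
  4 | R B3 → L1 miss wb→B5 [-]
  5 | W B3 → L1 hit [D]
  6 | R B4 → L0 miss wb→B0 [-]
  7 | R B4 → L0 hit [-]
  8 | R B1 → L1 miss wb→B3 [-]
  9 | W B0 → L0 miss [D]
  10 | R B0 → L0 hit [D]
  11 | R B0 → L0 hit [D]
  12 | R B5 → L1 miss [-]
  13 | R B5 → L1 hit [-]
  14 | W B5 → L1 hit [D]
  15 | W B0 → L0 hit [D]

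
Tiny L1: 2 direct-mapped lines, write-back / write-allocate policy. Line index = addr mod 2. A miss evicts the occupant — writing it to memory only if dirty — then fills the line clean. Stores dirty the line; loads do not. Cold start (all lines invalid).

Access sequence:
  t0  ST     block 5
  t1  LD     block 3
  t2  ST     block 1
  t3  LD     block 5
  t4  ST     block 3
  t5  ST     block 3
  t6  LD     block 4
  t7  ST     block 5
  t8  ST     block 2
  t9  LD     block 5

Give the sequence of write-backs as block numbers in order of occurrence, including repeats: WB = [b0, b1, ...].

WB = [5, 1, 3]

  0 | W B5 → L1 miss [D]
  1 | R B3 → L1 miss wb→B5 [-]
  2 | W B1 → L1 miss [D]
  3 | R B5 → L1 miss wb→B1 [-]
  4 | W B3 → L1 miss [D]
  5 | W B3 → L1 hit [D]
  6 | R B4 → L0 miss [-]
  7 | W B5 → L1 miss wb→B3 [D]
  8 | W B2 → L0 miss [D]
  9 | R B5 → L1 hit [D]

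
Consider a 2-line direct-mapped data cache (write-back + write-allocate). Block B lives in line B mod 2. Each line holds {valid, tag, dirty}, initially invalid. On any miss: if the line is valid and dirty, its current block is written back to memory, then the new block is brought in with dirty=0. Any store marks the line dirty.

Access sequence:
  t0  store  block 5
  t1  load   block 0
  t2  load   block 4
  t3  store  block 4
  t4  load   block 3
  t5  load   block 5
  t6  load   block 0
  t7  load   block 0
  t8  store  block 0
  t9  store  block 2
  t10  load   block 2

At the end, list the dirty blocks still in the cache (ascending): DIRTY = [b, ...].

DIRTY = [2]

0: W B5 -> L1 miss  d=D]
1: R B0 -> L0 miss  d=-]
2: R B4 -> L0 miss  d=-]
3: W B4 -> L0 hit  d=D]
4: R B3 -> L1 miss wb->B5  d=-]
5: R B5 -> L1 miss  d=-]
6: R B0 -> L0 miss wb->B4  d=-]
7: R B0 -> L0 hit  d=-]
8: W B0 -> L0 hit  d=D]
9: W B2 -> L0 miss wb->B0  d=D]
10: R B2 -> L0 hit  d=D]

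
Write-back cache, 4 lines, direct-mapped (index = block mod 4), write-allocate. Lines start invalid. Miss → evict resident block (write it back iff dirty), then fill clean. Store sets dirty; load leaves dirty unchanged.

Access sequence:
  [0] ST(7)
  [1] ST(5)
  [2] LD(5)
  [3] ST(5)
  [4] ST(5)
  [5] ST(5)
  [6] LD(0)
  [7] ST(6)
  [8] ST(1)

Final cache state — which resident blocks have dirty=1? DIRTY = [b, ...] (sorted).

DIRTY = [1, 6, 7]

  0 | W B7 → L3 miss [D]
  1 | W B5 → L1 miss [D]
  2 | R B5 → L1 hit [D]
  3 | W B5 → L1 hit [D]
  4 | W B5 → L1 hit [D]
  5 | W B5 → L1 hit [D]
  6 | R B0 → L0 miss [-]
  7 | W B6 → L2 miss [D]
  8 | W B1 → L1 miss wb→B5 [D]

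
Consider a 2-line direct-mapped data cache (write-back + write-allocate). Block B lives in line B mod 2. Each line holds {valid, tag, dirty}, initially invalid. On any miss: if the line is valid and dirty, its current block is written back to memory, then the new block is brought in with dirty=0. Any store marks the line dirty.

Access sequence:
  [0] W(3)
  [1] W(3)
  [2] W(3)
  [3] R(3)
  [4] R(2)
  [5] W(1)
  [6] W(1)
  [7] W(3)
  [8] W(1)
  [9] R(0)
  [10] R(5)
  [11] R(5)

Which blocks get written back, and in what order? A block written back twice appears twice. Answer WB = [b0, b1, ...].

0: W B3 → L1 miss [D]
1: W B3 → L1 hit [D]
2: W B3 → L1 hit [D]
3: R B3 → L1 hit [D]
4: R B2 → L0 miss [-]
5: W B1 → L1 miss wb→B3 [D]
6: W B1 → L1 hit [D]
7: W B3 → L1 miss wb→B1 [D]
8: W B1 → L1 miss wb→B3 [D]
9: R B0 → L0 miss [-]
10: R B5 → L1 miss wb→B1 [-]
11: R B5 → L1 hit [-]

WB = [3, 1, 3, 1]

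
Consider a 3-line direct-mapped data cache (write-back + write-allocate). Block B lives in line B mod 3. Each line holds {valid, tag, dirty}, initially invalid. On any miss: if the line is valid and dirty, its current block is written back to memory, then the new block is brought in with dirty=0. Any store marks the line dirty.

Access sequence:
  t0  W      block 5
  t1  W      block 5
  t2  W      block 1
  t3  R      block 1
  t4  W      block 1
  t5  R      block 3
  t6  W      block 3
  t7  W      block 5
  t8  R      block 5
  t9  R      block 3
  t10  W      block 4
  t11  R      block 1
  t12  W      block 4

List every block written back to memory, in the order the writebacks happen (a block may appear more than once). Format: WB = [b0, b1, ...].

  0 | W B5 → L2 miss [D]
  1 | W B5 → L2 hit [D]
  2 | W B1 → L1 miss [D]
  3 | R B1 → L1 hit [D]
  4 | W B1 → L1 hit [D]
  5 | R B3 → L0 miss [-]
  6 | W B3 → L0 hit [D]
  7 | W B5 → L2 hit [D]
  8 | R B5 → L2 hit [D]
  9 | R B3 → L0 hit [D]
  10 | W B4 → L1 miss wb→B1 [D]
  11 | R B1 → L1 miss wb→B4 [-]
  12 | W B4 → L1 miss [D]

WB = [1, 4]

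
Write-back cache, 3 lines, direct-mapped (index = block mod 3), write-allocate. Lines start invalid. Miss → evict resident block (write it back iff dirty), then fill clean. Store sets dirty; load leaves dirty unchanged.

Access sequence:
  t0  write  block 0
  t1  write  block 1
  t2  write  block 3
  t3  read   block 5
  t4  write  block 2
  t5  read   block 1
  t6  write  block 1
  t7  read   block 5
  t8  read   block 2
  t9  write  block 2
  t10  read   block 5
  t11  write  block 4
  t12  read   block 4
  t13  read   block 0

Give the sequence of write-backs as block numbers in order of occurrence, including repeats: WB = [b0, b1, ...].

WB = [0, 2, 2, 1, 3]

0: W B0 → L0 miss [D]
1: W B1 → L1 miss [D]
2: W B3 → L0 miss wb→B0 [D]
3: R B5 → L2 miss [-]
4: W B2 → L2 miss [D]
5: R B1 → L1 hit [D]
6: W B1 → L1 hit [D]
7: R B5 → L2 miss wb→B2 [-]
8: R B2 → L2 miss [-]
9: W B2 → L2 hit [D]
10: R B5 → L2 miss wb→B2 [-]
11: W B4 → L1 miss wb→B1 [D]
12: R B4 → L1 hit [D]
13: R B0 → L0 miss wb→B3 [-]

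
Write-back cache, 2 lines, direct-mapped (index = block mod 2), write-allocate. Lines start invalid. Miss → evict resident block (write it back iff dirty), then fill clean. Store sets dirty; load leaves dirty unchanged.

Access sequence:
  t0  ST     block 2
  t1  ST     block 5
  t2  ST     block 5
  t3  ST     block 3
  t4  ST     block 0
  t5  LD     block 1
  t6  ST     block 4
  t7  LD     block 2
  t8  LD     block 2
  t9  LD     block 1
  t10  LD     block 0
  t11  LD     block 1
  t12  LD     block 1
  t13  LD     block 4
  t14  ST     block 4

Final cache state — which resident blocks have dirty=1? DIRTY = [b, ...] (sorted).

DIRTY = [4]

0: W B2 -> L0 miss  d=D]
1: W B5 -> L1 miss  d=D]
2: W B5 -> L1 hit  d=D]
3: W B3 -> L1 miss wb->B5  d=D]
4: W B0 -> L0 miss wb->B2  d=D]
5: R B1 -> L1 miss wb->B3  d=-]
6: W B4 -> L0 miss wb->B0  d=D]
7: R B2 -> L0 miss wb->B4  d=-]
8: R B2 -> L0 hit  d=-]
9: R B1 -> L1 hit  d=-]
10: R B0 -> L0 miss  d=-]
11: R B1 -> L1 hit  d=-]
12: R B1 -> L1 hit  d=-]
13: R B4 -> L0 miss  d=-]
14: W B4 -> L0 hit  d=D]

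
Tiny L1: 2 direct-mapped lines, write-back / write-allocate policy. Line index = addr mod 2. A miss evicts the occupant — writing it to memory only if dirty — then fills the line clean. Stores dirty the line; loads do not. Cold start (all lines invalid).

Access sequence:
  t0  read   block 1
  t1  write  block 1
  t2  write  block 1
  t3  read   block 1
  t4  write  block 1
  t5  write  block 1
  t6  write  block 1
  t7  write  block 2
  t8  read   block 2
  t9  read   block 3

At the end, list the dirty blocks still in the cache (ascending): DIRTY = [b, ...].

  0 | R B1 → L1 miss [-]
  1 | W B1 → L1 hit [D]
  2 | W B1 → L1 hit [D]
  3 | R B1 → L1 hit [D]
  4 | W B1 → L1 hit [D]
  5 | W B1 → L1 hit [D]
  6 | W B1 → L1 hit [D]
  7 | W B2 → L0 miss [D]
  8 | R B2 → L0 hit [D]
  9 | R B3 → L1 miss wb→B1 [-]

DIRTY = [2]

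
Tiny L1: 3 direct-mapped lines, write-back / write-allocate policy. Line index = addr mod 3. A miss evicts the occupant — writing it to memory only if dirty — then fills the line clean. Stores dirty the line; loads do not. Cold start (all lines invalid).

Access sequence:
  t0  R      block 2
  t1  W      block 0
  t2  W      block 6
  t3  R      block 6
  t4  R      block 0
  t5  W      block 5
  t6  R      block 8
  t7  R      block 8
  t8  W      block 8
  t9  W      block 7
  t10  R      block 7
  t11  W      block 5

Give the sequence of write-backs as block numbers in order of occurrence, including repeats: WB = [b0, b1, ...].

WB = [0, 6, 5, 8]

  0 | R B2 → L2 miss [-]
  1 | W B0 → L0 miss [D]
  2 | W B6 → L0 miss wb→B0 [D]
  3 | R B6 → L0 hit [D]
  4 | R B0 → L0 miss wb→B6 [-]
  5 | W B5 → L2 miss [D]
  6 | R B8 → L2 miss wb→B5 [-]
  7 | R B8 → L2 hit [-]
  8 | W B8 → L2 hit [D]
  9 | W B7 → L1 miss [D]
  10 | R B7 → L1 hit [D]
  11 | W B5 → L2 miss wb→B8 [D]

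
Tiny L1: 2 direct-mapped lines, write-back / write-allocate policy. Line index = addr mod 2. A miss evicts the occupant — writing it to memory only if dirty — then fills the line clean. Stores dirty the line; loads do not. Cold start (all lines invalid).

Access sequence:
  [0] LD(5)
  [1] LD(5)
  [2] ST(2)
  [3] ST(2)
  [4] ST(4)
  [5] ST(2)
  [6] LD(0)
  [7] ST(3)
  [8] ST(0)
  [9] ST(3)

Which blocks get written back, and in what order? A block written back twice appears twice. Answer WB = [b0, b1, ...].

0: R B5 -> L1 miss  d=-]
1: R B5 -> L1 hit  d=-]
2: W B2 -> L0 miss  d=D]
3: W B2 -> L0 hit  d=D]
4: W B4 -> L0 miss wb->B2  d=D]
5: W B2 -> L0 miss wb->B4  d=D]
6: R B0 -> L0 miss wb->B2  d=-]
7: W B3 -> L1 miss  d=D]
8: W B0 -> L0 hit  d=D]
9: W B3 -> L1 hit  d=D]

WB = [2, 4, 2]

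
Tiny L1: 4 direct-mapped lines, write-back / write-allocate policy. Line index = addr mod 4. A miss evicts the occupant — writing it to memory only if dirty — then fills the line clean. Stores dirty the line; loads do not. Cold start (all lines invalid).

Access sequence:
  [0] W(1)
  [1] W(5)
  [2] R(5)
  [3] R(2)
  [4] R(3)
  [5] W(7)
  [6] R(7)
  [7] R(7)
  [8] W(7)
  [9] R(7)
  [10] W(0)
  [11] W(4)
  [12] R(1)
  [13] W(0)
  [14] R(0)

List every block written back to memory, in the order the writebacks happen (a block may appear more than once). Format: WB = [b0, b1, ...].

WB = [1, 0, 5, 4]

0: W B1 -> L1 miss  d=D]
1: W B5 -> L1 miss wb->B1  d=D]
2: R B5 -> L1 hit  d=D]
3: R B2 -> L2 miss  d=-]
4: R B3 -> L3 miss  d=-]
5: W B7 -> L3 miss  d=D]
6: R B7 -> L3 hit  d=D]
7: R B7 -> L3 hit  d=D]
8: W B7 -> L3 hit  d=D]
9: R B7 -> L3 hit  d=D]
10: W B0 -> L0 miss  d=D]
11: W B4 -> L0 miss wb->B0  d=D]
12: R B1 -> L1 miss wb->B5  d=-]
13: W B0 -> L0 miss wb->B4  d=D]
14: R B0 -> L0 hit  d=D]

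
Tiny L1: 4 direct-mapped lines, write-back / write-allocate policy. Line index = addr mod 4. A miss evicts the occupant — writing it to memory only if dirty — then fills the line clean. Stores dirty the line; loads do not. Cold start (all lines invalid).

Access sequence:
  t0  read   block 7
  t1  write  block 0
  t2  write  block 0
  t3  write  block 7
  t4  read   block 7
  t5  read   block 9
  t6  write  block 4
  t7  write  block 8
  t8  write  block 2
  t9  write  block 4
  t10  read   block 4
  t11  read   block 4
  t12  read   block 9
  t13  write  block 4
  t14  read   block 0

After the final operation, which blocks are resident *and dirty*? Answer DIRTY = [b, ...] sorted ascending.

DIRTY = [2, 7]

0: R B7 -> L3 miss  d=-]
1: W B0 -> L0 miss  d=D]
2: W B0 -> L0 hit  d=D]
3: W B7 -> L3 hit  d=D]
4: R B7 -> L3 hit  d=D]
5: R B9 -> L1 miss  d=-]
6: W B4 -> L0 miss wb->B0  d=D]
7: W B8 -> L0 miss wb->B4  d=D]
8: W B2 -> L2 miss  d=D]
9: W B4 -> L0 miss wb->B8  d=D]
10: R B4 -> L0 hit  d=D]
11: R B4 -> L0 hit  d=D]
12: R B9 -> L1 hit  d=-]
13: W B4 -> L0 hit  d=D]
14: R B0 -> L0 miss wb->B4  d=-]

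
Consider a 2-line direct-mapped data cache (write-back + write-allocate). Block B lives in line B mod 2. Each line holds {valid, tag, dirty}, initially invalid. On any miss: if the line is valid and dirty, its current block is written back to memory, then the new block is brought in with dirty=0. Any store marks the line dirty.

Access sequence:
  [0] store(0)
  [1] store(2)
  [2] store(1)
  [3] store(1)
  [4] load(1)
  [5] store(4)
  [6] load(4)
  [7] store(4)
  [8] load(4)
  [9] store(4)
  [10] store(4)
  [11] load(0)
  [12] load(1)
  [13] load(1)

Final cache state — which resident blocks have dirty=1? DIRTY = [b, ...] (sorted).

0: W B0 -> L0 miss  d=D]
1: W B2 -> L0 miss wb->B0  d=D]
2: W B1 -> L1 miss  d=D]
3: W B1 -> L1 hit  d=D]
4: R B1 -> L1 hit  d=D]
5: W B4 -> L0 miss wb->B2  d=D]
6: R B4 -> L0 hit  d=D]
7: W B4 -> L0 hit  d=D]
8: R B4 -> L0 hit  d=D]
9: W B4 -> L0 hit  d=D]
10: W B4 -> L0 hit  d=D]
11: R B0 -> L0 miss wb->B4  d=-]
12: R B1 -> L1 hit  d=D]
13: R B1 -> L1 hit  d=D]

DIRTY = [1]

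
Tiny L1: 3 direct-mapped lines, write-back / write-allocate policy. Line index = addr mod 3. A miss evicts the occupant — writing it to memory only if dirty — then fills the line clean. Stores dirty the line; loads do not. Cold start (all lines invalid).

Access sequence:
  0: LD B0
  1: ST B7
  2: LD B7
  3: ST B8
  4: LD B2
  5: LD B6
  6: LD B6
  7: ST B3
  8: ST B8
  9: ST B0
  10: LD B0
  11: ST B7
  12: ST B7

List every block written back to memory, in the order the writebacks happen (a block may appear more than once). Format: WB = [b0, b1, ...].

WB = [8, 3]

0: R B0 → L0 miss [-]
1: W B7 → L1 miss [D]
2: R B7 → L1 hit [D]
3: W B8 → L2 miss [D]
4: R B2 → L2 miss wb→B8 [-]
5: R B6 → L0 miss [-]
6: R B6 → L0 hit [-]
7: W B3 → L0 miss [D]
8: W B8 → L2 miss [D]
9: W B0 → L0 miss wb→B3 [D]
10: R B0 → L0 hit [D]
11: W B7 → L1 hit [D]
12: W B7 → L1 hit [D]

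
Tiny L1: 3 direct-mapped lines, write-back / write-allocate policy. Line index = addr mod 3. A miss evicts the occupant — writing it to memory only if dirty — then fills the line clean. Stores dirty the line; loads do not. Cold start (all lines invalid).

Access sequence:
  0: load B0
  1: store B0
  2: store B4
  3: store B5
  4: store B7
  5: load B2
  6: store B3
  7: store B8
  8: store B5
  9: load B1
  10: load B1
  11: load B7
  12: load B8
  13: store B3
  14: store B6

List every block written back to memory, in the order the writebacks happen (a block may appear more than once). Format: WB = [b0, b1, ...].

WB = [4, 5, 0, 8, 7, 5, 3]

  0 | R B0 → L0 miss [-]
  1 | W B0 → L0 hit [D]
  2 | W B4 → L1 miss [D]
  3 | W B5 → L2 miss [D]
  4 | W B7 → L1 miss wb→B4 [D]
  5 | R B2 → L2 miss wb→B5 [-]
  6 | W B3 → L0 miss wb→B0 [D]
  7 | W B8 → L2 miss [D]
  8 | W B5 → L2 miss wb→B8 [D]
  9 | R B1 → L1 miss wb→B7 [-]
  10 | R B1 → L1 hit [-]
  11 | R B7 → L1 miss [-]
  12 | R B8 → L2 miss wb→B5 [-]
  13 | W B3 → L0 hit [D]
  14 | W B6 → L0 miss wb→B3 [D]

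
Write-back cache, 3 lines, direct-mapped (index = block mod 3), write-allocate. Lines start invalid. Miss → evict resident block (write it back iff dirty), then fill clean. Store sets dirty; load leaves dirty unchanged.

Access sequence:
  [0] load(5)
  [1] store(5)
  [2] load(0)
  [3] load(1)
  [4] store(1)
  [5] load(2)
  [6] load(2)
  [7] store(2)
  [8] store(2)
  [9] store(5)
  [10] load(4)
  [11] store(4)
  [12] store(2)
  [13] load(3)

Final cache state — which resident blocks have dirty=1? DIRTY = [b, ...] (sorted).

DIRTY = [2, 4]

  0 | R B5 → L2 miss [-]
  1 | W B5 → L2 hit [D]
  2 | R B0 → L0 miss [-]
  3 | R B1 → L1 miss [-]
  4 | W B1 → L1 hit [D]
  5 | R B2 → L2 miss wb→B5 [-]
  6 | R B2 → L2 hit [-]
  7 | W B2 → L2 hit [D]
  8 | W B2 → L2 hit [D]
  9 | W B5 → L2 miss wb→B2 [D]
  10 | R B4 → L1 miss wb→B1 [-]
  11 | W B4 → L1 hit [D]
  12 | W B2 → L2 miss wb→B5 [D]
  13 | R B3 → L0 miss [-]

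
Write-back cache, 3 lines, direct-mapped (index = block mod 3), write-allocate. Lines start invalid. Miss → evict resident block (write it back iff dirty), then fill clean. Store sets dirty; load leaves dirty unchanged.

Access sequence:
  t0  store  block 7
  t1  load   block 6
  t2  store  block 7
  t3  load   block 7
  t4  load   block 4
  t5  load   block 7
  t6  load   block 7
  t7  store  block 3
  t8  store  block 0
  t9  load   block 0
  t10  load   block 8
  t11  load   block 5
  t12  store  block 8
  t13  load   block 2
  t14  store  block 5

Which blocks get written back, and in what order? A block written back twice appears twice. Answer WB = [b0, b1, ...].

0: W B7 -> L1 miss  d=D]
1: R B6 -> L0 miss  d=-]
2: W B7 -> L1 hit  d=D]
3: R B7 -> L1 hit  d=D]
4: R B4 -> L1 miss wb->B7  d=-]
5: R B7 -> L1 miss  d=-]
6: R B7 -> L1 hit  d=-]
7: W B3 -> L0 miss  d=D]
8: W B0 -> L0 miss wb->B3  d=D]
9: R B0 -> L0 hit  d=D]
10: R B8 -> L2 miss  d=-]
11: R B5 -> L2 miss  d=-]
12: W B8 -> L2 miss  d=D]
13: R B2 -> L2 miss wb->B8  d=-]
14: W B5 -> L2 miss  d=D]

WB = [7, 3, 8]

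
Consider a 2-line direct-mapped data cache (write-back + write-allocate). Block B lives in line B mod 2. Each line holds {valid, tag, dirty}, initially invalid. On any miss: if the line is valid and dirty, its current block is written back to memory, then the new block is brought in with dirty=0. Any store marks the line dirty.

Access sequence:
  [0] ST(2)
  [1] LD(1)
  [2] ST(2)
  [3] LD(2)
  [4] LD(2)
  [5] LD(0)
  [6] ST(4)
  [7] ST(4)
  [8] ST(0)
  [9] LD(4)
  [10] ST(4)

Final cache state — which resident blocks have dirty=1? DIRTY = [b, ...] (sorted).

DIRTY = [4]

0: W B2 → L0 miss [D]
1: R B1 → L1 miss [-]
2: W B2 → L0 hit [D]
3: R B2 → L0 hit [D]
4: R B2 → L0 hit [D]
5: R B0 → L0 miss wb→B2 [-]
6: W B4 → L0 miss [D]
7: W B4 → L0 hit [D]
8: W B0 → L0 miss wb→B4 [D]
9: R B4 → L0 miss wb→B0 [-]
10: W B4 → L0 hit [D]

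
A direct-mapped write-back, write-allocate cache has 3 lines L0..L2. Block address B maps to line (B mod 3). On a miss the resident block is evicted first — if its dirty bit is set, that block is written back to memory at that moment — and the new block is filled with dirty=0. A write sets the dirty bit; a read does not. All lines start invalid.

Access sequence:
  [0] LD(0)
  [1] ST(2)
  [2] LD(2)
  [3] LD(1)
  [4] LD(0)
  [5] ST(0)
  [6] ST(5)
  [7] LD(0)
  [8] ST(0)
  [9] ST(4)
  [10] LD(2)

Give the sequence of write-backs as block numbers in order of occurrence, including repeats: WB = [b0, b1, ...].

0: R B0 → L0 miss [-]
1: W B2 → L2 miss [D]
2: R B2 → L2 hit [D]
3: R B1 → L1 miss [-]
4: R B0 → L0 hit [-]
5: W B0 → L0 hit [D]
6: W B5 → L2 miss wb→B2 [D]
7: R B0 → L0 hit [D]
8: W B0 → L0 hit [D]
9: W B4 → L1 miss [D]
10: R B2 → L2 miss wb→B5 [-]

WB = [2, 5]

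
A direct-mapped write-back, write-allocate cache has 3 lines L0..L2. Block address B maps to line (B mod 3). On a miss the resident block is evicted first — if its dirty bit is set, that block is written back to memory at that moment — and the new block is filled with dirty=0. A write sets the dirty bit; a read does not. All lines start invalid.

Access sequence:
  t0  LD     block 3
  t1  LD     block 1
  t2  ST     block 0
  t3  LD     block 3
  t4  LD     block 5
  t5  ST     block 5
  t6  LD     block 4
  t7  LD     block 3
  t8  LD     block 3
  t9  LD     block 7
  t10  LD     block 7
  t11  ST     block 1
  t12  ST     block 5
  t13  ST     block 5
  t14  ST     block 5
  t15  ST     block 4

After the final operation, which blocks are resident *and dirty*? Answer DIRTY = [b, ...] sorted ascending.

  0 | R B3 → L0 miss [-]
  1 | R B1 → L1 miss [-]
  2 | W B0 → L0 miss [D]
  3 | R B3 → L0 miss wb→B0 [-]
  4 | R B5 → L2 miss [-]
  5 | W B5 → L2 hit [D]
  6 | R B4 → L1 miss [-]
  7 | R B3 → L0 hit [-]
  8 | R B3 → L0 hit [-]
  9 | R B7 → L1 miss [-]
  10 | R B7 → L1 hit [-]
  11 | W B1 → L1 miss [D]
  12 | W B5 → L2 hit [D]
  13 | W B5 → L2 hit [D]
  14 | W B5 → L2 hit [D]
  15 | W B4 → L1 miss wb→B1 [D]

DIRTY = [4, 5]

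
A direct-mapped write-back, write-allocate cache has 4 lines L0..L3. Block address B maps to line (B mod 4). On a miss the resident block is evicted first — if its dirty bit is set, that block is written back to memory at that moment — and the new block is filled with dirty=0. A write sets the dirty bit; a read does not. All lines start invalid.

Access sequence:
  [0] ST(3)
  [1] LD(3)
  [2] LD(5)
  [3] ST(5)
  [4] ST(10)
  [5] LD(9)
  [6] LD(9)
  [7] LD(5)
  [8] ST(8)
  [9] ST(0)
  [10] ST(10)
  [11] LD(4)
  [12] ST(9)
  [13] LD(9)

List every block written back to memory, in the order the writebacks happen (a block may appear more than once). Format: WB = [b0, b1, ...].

0: W B3 -> L3 miss  d=D]
1: R B3 -> L3 hit  d=D]
2: R B5 -> L1 miss  d=-]
3: W B5 -> L1 hit  d=D]
4: W B10 -> L2 miss  d=D]
5: R B9 -> L1 miss wb->B5  d=-]
6: R B9 -> L1 hit  d=-]
7: R B5 -> L1 miss  d=-]
8: W B8 -> L0 miss  d=D]
9: W B0 -> L0 miss wb->B8  d=D]
10: W B10 -> L2 hit  d=D]
11: R B4 -> L0 miss wb->B0  d=-]
12: W B9 -> L1 miss  d=D]
13: R B9 -> L1 hit  d=D]

WB = [5, 8, 0]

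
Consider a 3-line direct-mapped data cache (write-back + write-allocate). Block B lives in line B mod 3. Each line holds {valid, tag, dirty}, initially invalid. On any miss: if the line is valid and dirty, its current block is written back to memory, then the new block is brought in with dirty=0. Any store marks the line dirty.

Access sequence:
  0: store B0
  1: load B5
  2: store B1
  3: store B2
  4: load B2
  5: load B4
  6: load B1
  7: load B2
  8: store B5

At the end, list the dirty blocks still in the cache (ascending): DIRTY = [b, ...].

0: W B0 → L0 miss [D]
1: R B5 → L2 miss [-]
2: W B1 → L1 miss [D]
3: W B2 → L2 miss [D]
4: R B2 → L2 hit [D]
5: R B4 → L1 miss wb→B1 [-]
6: R B1 → L1 miss [-]
7: R B2 → L2 hit [D]
8: W B5 → L2 miss wb→B2 [D]

DIRTY = [0, 5]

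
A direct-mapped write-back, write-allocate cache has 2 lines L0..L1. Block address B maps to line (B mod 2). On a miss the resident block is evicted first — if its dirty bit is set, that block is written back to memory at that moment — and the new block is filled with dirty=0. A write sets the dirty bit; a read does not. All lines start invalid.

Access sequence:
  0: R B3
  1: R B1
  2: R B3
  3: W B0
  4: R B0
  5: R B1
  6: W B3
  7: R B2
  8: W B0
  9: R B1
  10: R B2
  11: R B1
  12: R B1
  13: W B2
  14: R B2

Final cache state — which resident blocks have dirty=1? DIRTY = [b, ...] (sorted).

DIRTY = [2]

0: R B3 -> L1 miss  d=-]
1: R B1 -> L1 miss  d=-]
2: R B3 -> L1 miss  d=-]
3: W B0 -> L0 miss  d=D]
4: R B0 -> L0 hit  d=D]
5: R B1 -> L1 miss  d=-]
6: W B3 -> L1 miss  d=D]
7: R B2 -> L0 miss wb->B0  d=-]
8: W B0 -> L0 miss  d=D]
9: R B1 -> L1 miss wb->B3  d=-]
10: R B2 -> L0 miss wb->B0  d=-]
11: R B1 -> L1 hit  d=-]
12: R B1 -> L1 hit  d=-]
13: W B2 -> L0 hit  d=D]
14: R B2 -> L0 hit  d=D]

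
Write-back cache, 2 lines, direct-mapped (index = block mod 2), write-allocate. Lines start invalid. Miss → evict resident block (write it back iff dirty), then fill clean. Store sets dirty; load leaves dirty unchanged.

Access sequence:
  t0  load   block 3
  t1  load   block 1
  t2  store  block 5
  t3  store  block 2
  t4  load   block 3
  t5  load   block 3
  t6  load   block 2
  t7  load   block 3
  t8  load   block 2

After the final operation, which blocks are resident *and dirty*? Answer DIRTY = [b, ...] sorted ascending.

DIRTY = [2]

0: R B3 -> L1 miss  d=-]
1: R B1 -> L1 miss  d=-]
2: W B5 -> L1 miss  d=D]
3: W B2 -> L0 miss  d=D]
4: R B3 -> L1 miss wb->B5  d=-]
5: R B3 -> L1 hit  d=-]
6: R B2 -> L0 hit  d=D]
7: R B3 -> L1 hit  d=-]
8: R B2 -> L0 hit  d=D]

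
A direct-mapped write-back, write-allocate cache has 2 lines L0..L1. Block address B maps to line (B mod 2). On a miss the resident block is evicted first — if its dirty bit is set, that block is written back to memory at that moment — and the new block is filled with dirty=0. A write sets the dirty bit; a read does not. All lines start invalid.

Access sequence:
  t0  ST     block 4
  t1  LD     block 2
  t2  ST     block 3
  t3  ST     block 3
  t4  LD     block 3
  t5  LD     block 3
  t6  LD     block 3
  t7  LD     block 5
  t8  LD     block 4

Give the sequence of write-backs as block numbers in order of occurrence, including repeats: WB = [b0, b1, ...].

WB = [4, 3]

0: W B4 → L0 miss [D]
1: R B2 → L0 miss wb→B4 [-]
2: W B3 → L1 miss [D]
3: W B3 → L1 hit [D]
4: R B3 → L1 hit [D]
5: R B3 → L1 hit [D]
6: R B3 → L1 hit [D]
7: R B5 → L1 miss wb→B3 [-]
8: R B4 → L0 miss [-]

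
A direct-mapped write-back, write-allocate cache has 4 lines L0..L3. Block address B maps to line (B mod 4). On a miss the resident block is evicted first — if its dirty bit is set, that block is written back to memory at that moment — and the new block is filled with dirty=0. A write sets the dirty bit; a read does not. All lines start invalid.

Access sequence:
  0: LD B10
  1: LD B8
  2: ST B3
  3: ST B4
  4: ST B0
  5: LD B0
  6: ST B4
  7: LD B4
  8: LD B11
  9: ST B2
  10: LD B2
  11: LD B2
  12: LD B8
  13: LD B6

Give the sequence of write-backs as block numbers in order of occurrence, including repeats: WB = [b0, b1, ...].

0: R B10 → L2 miss [-]
1: R B8 → L0 miss [-]
2: W B3 → L3 miss [D]
3: W B4 → L0 miss [D]
4: W B0 → L0 miss wb→B4 [D]
5: R B0 → L0 hit [D]
6: W B4 → L0 miss wb→B0 [D]
7: R B4 → L0 hit [D]
8: R B11 → L3 miss wb→B3 [-]
9: W B2 → L2 miss [D]
10: R B2 → L2 hit [D]
11: R B2 → L2 hit [D]
12: R B8 → L0 miss wb→B4 [-]
13: R B6 → L2 miss wb→B2 [-]

WB = [4, 0, 3, 4, 2]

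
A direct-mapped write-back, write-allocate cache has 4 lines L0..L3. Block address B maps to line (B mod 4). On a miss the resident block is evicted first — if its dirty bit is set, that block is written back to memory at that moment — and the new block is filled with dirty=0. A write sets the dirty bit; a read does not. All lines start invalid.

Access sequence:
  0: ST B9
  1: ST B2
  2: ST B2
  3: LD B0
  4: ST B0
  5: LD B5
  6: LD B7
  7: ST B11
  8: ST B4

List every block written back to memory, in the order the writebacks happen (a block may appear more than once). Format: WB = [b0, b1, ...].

0: W B9 → L1 miss [D]
1: W B2 → L2 miss [D]
2: W B2 → L2 hit [D]
3: R B0 → L0 miss [-]
4: W B0 → L0 hit [D]
5: R B5 → L1 miss wb→B9 [-]
6: R B7 → L3 miss [-]
7: W B11 → L3 miss [D]
8: W B4 → L0 miss wb→B0 [D]

WB = [9, 0]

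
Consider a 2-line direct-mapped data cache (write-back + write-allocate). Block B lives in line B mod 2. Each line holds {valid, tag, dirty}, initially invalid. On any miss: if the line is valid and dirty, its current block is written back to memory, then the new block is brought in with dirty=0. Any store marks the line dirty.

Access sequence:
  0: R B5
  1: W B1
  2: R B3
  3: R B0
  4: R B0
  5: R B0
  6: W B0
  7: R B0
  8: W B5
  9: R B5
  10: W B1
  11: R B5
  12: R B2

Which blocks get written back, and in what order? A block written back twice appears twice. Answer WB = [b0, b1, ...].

0: R B5 -> L1 miss  d=-]
1: W B1 -> L1 miss  d=D]
2: R B3 -> L1 miss wb->B1  d=-]
3: R B0 -> L0 miss  d=-]
4: R B0 -> L0 hit  d=-]
5: R B0 -> L0 hit  d=-]
6: W B0 -> L0 hit  d=D]
7: R B0 -> L0 hit  d=D]
8: W B5 -> L1 miss  d=D]
9: R B5 -> L1 hit  d=D]
10: W B1 -> L1 miss wb->B5  d=D]
11: R B5 -> L1 miss wb->B1  d=-]
12: R B2 -> L0 miss wb->B0  d=-]

WB = [1, 5, 1, 0]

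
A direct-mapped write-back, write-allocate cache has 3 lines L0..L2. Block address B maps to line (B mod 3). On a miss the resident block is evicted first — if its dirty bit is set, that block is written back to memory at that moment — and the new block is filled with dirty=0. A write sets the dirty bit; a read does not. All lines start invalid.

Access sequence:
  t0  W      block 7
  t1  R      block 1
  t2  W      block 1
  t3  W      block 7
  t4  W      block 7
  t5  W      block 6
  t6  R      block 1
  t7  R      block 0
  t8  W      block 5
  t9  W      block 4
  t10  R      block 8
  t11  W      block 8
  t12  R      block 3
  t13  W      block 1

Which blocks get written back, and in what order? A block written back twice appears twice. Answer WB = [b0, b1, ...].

WB = [7, 1, 7, 6, 5, 4]

0: W B7 → L1 miss [D]
1: R B1 → L1 miss wb→B7 [-]
2: W B1 → L1 hit [D]
3: W B7 → L1 miss wb→B1 [D]
4: W B7 → L1 hit [D]
5: W B6 → L0 miss [D]
6: R B1 → L1 miss wb→B7 [-]
7: R B0 → L0 miss wb→B6 [-]
8: W B5 → L2 miss [D]
9: W B4 → L1 miss [D]
10: R B8 → L2 miss wb→B5 [-]
11: W B8 → L2 hit [D]
12: R B3 → L0 miss [-]
13: W B1 → L1 miss wb→B4 [D]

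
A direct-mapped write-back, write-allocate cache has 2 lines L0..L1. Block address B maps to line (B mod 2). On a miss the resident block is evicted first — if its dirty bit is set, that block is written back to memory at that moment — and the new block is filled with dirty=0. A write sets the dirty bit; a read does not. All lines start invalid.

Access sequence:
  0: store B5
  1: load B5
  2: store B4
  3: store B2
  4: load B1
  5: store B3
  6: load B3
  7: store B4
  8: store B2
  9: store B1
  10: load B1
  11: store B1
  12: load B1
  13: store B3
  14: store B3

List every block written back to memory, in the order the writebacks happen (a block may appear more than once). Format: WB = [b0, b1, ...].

WB = [4, 5, 2, 4, 3, 1]

  0 | W B5 → L1 miss [D]
  1 | R B5 → L1 hit [D]
  2 | W B4 → L0 miss [D]
  3 | W B2 → L0 miss wb→B4 [D]
  4 | R B1 → L1 miss wb→B5 [-]
  5 | W B3 → L1 miss [D]
  6 | R B3 → L1 hit [D]
  7 | W B4 → L0 miss wb→B2 [D]
  8 | W B2 → L0 miss wb→B4 [D]
  9 | W B1 → L1 miss wb→B3 [D]
  10 | R B1 → L1 hit [D]
  11 | W B1 → L1 hit [D]
  12 | R B1 → L1 hit [D]
  13 | W B3 → L1 miss wb→B1 [D]
  14 | W B3 → L1 hit [D]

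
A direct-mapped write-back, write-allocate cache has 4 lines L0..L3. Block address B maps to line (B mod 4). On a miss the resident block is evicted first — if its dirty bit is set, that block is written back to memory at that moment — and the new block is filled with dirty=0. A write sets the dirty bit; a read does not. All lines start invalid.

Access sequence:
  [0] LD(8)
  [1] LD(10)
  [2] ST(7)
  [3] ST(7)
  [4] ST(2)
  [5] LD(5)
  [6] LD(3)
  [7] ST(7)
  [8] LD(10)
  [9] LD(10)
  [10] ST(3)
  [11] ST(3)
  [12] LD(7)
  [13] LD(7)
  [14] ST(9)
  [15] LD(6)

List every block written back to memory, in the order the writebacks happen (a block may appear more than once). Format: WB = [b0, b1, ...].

  0 | R B8 → L0 miss [-]
  1 | R B10 → L2 miss [-]
  2 | W B7 → L3 miss [D]
  3 | W B7 → L3 hit [D]
  4 | W B2 → L2 miss [D]
  5 | R B5 → L1 miss [-]
  6 | R B3 → L3 miss wb→B7 [-]
  7 | W B7 → L3 miss [D]
  8 | R B10 → L2 miss wb→B2 [-]
  9 | R B10 → L2 hit [-]
  10 | W B3 → L3 miss wb→B7 [D]
  11 | W B3 → L3 hit [D]
  12 | R B7 → L3 miss wb→B3 [-]
  13 | R B7 → L3 hit [-]
  14 | W B9 → L1 miss [D]
  15 | R B6 → L2 miss [-]

WB = [7, 2, 7, 3]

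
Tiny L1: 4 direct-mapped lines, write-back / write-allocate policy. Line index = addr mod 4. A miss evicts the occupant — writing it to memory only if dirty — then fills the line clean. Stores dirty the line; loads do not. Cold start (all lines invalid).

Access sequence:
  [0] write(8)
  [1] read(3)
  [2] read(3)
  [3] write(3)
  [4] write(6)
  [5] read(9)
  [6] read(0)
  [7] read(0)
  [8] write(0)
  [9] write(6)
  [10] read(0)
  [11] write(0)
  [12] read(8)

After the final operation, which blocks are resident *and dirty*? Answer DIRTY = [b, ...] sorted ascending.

DIRTY = [3, 6]

0: W B8 -> L0 miss  d=D]
1: R B3 -> L3 miss  d=-]
2: R B3 -> L3 hit  d=-]
3: W B3 -> L3 hit  d=D]
4: W B6 -> L2 miss  d=D]
5: R B9 -> L1 miss  d=-]
6: R B0 -> L0 miss wb->B8  d=-]
7: R B0 -> L0 hit  d=-]
8: W B0 -> L0 hit  d=D]
9: W B6 -> L2 hit  d=D]
10: R B0 -> L0 hit  d=D]
11: W B0 -> L0 hit  d=D]
12: R B8 -> L0 miss wb->B0  d=-]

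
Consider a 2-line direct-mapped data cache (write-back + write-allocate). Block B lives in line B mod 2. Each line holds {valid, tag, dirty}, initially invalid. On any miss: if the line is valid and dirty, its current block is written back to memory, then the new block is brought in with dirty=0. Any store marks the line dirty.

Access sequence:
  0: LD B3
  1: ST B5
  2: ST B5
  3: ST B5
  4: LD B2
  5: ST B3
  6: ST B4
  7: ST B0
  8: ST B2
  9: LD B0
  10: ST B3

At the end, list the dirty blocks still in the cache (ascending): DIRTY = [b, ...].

0: R B3 -> L1 miss  d=-]
1: W B5 -> L1 miss  d=D]
2: W B5 -> L1 hit  d=D]
3: W B5 -> L1 hit  d=D]
4: R B2 -> L0 miss  d=-]
5: W B3 -> L1 miss wb->B5  d=D]
6: W B4 -> L0 miss  d=D]
7: W B0 -> L0 miss wb->B4  d=D]
8: W B2 -> L0 miss wb->B0  d=D]
9: R B0 -> L0 miss wb->B2  d=-]
10: W B3 -> L1 hit  d=D]

DIRTY = [3]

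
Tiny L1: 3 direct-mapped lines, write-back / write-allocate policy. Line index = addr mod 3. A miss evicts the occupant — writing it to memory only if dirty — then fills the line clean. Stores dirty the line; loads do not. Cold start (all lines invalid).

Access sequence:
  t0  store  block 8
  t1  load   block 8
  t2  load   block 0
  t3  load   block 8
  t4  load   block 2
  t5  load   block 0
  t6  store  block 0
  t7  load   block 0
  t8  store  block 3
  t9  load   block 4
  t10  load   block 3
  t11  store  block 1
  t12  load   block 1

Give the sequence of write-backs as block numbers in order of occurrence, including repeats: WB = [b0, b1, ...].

0: W B8 -> L2 miss  d=D]
1: R B8 -> L2 hit  d=D]
2: R B0 -> L0 miss  d=-]
3: R B8 -> L2 hit  d=D]
4: R B2 -> L2 miss wb->B8  d=-]
5: R B0 -> L0 hit  d=-]
6: W B0 -> L0 hit  d=D]
7: R B0 -> L0 hit  d=D]
8: W B3 -> L0 miss wb->B0  d=D]
9: R B4 -> L1 miss  d=-]
10: R B3 -> L0 hit  d=D]
11: W B1 -> L1 miss  d=D]
12: R B1 -> L1 hit  d=D]

WB = [8, 0]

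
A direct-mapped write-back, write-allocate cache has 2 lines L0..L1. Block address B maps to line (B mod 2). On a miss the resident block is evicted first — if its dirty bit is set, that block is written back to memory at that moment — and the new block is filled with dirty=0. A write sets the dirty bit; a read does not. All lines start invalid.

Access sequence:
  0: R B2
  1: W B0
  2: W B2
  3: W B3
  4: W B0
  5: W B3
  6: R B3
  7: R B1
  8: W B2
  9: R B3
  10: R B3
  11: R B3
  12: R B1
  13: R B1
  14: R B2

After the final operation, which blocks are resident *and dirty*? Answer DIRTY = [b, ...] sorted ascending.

DIRTY = [2]

0: R B2 -> L0 miss  d=-]
1: W B0 -> L0 miss  d=D]
2: W B2 -> L0 miss wb->B0  d=D]
3: W B3 -> L1 miss  d=D]
4: W B0 -> L0 miss wb->B2  d=D]
5: W B3 -> L1 hit  d=D]
6: R B3 -> L1 hit  d=D]
7: R B1 -> L1 miss wb->B3  d=-]
8: W B2 -> L0 miss wb->B0  d=D]
9: R B3 -> L1 miss  d=-]
10: R B3 -> L1 hit  d=-]
11: R B3 -> L1 hit  d=-]
12: R B1 -> L1 miss  d=-]
13: R B1 -> L1 hit  d=-]
14: R B2 -> L0 hit  d=D]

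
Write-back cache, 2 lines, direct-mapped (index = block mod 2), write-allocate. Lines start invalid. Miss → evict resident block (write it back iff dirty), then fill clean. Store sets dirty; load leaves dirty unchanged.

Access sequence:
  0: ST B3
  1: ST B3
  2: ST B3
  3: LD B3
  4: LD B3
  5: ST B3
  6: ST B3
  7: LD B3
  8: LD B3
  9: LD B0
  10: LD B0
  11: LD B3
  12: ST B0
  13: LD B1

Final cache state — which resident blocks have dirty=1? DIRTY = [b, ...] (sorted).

DIRTY = [0]

0: W B3 → L1 miss [D]
1: W B3 → L1 hit [D]
2: W B3 → L1 hit [D]
3: R B3 → L1 hit [D]
4: R B3 → L1 hit [D]
5: W B3 → L1 hit [D]
6: W B3 → L1 hit [D]
7: R B3 → L1 hit [D]
8: R B3 → L1 hit [D]
9: R B0 → L0 miss [-]
10: R B0 → L0 hit [-]
11: R B3 → L1 hit [D]
12: W B0 → L0 hit [D]
13: R B1 → L1 miss wb→B3 [-]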